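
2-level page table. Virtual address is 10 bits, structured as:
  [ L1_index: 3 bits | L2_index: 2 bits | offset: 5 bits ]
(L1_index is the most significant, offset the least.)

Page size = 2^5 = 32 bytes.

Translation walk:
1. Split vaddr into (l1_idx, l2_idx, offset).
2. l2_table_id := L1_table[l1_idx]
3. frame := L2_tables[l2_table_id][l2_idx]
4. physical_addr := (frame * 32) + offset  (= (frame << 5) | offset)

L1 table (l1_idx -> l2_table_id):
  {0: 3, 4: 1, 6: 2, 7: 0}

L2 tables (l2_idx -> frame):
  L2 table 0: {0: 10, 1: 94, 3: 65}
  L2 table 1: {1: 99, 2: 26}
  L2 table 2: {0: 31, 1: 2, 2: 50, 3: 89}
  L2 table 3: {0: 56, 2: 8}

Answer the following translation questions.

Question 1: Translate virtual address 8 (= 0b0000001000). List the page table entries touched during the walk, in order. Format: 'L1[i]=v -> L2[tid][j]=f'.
vaddr = 8 = 0b0000001000
Split: l1_idx=0, l2_idx=0, offset=8

Answer: L1[0]=3 -> L2[3][0]=56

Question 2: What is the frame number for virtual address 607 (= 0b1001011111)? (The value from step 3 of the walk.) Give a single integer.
Answer: 26

Derivation:
vaddr = 607: l1_idx=4, l2_idx=2
L1[4] = 1; L2[1][2] = 26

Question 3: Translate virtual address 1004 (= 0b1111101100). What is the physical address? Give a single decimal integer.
Answer: 2092

Derivation:
vaddr = 1004 = 0b1111101100
Split: l1_idx=7, l2_idx=3, offset=12
L1[7] = 0
L2[0][3] = 65
paddr = 65 * 32 + 12 = 2092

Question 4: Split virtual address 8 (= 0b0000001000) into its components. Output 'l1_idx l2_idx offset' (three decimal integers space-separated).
vaddr = 8 = 0b0000001000
  top 3 bits -> l1_idx = 0
  next 2 bits -> l2_idx = 0
  bottom 5 bits -> offset = 8

Answer: 0 0 8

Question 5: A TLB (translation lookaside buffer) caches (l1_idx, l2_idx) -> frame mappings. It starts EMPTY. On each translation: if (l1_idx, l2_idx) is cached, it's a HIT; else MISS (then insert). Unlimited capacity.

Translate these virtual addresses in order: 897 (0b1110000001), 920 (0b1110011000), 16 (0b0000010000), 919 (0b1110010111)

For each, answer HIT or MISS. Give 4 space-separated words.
vaddr=897: (7,0) not in TLB -> MISS, insert
vaddr=920: (7,0) in TLB -> HIT
vaddr=16: (0,0) not in TLB -> MISS, insert
vaddr=919: (7,0) in TLB -> HIT

Answer: MISS HIT MISS HIT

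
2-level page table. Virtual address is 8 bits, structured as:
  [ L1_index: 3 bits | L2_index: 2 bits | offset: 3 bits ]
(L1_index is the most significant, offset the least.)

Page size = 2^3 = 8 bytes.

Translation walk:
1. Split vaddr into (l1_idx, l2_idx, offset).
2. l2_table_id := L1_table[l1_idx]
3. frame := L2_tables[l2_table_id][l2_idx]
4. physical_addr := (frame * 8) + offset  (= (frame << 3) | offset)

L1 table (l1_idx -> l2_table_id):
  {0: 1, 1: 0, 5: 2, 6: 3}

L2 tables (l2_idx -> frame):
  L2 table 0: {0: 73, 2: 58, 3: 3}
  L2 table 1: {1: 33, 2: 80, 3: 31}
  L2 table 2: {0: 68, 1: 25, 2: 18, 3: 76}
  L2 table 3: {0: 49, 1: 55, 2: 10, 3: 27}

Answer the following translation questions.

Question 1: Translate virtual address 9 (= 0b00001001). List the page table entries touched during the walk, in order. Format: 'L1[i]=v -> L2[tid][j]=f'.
Answer: L1[0]=1 -> L2[1][1]=33

Derivation:
vaddr = 9 = 0b00001001
Split: l1_idx=0, l2_idx=1, offset=1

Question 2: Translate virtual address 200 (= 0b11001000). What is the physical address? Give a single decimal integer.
Answer: 440

Derivation:
vaddr = 200 = 0b11001000
Split: l1_idx=6, l2_idx=1, offset=0
L1[6] = 3
L2[3][1] = 55
paddr = 55 * 8 + 0 = 440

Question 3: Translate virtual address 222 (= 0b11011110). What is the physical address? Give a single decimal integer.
vaddr = 222 = 0b11011110
Split: l1_idx=6, l2_idx=3, offset=6
L1[6] = 3
L2[3][3] = 27
paddr = 27 * 8 + 6 = 222

Answer: 222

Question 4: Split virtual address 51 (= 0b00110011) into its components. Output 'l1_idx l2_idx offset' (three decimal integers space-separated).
Answer: 1 2 3

Derivation:
vaddr = 51 = 0b00110011
  top 3 bits -> l1_idx = 1
  next 2 bits -> l2_idx = 2
  bottom 3 bits -> offset = 3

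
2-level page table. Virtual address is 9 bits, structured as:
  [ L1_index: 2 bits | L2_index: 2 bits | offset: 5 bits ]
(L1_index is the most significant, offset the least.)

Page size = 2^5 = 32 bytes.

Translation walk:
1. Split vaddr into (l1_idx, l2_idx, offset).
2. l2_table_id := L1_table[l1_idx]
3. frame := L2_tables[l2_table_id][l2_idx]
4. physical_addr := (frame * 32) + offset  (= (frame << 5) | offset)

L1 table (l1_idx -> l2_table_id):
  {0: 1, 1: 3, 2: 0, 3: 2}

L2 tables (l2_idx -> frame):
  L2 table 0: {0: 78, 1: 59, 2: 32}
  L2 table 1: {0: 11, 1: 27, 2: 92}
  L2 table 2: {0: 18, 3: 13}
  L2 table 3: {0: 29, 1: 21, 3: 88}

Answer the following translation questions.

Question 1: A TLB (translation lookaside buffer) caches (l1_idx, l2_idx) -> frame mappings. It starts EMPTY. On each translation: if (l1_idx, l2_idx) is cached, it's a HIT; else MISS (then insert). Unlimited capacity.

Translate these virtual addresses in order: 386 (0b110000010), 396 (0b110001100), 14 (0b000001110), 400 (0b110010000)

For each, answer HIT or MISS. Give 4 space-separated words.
vaddr=386: (3,0) not in TLB -> MISS, insert
vaddr=396: (3,0) in TLB -> HIT
vaddr=14: (0,0) not in TLB -> MISS, insert
vaddr=400: (3,0) in TLB -> HIT

Answer: MISS HIT MISS HIT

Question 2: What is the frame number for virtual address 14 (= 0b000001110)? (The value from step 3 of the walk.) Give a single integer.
vaddr = 14: l1_idx=0, l2_idx=0
L1[0] = 1; L2[1][0] = 11

Answer: 11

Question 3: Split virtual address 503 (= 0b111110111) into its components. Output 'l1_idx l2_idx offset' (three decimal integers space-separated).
vaddr = 503 = 0b111110111
  top 2 bits -> l1_idx = 3
  next 2 bits -> l2_idx = 3
  bottom 5 bits -> offset = 23

Answer: 3 3 23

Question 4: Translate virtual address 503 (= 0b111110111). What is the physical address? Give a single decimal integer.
Answer: 439

Derivation:
vaddr = 503 = 0b111110111
Split: l1_idx=3, l2_idx=3, offset=23
L1[3] = 2
L2[2][3] = 13
paddr = 13 * 32 + 23 = 439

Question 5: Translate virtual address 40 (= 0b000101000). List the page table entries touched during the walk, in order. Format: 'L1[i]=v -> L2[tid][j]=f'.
Answer: L1[0]=1 -> L2[1][1]=27

Derivation:
vaddr = 40 = 0b000101000
Split: l1_idx=0, l2_idx=1, offset=8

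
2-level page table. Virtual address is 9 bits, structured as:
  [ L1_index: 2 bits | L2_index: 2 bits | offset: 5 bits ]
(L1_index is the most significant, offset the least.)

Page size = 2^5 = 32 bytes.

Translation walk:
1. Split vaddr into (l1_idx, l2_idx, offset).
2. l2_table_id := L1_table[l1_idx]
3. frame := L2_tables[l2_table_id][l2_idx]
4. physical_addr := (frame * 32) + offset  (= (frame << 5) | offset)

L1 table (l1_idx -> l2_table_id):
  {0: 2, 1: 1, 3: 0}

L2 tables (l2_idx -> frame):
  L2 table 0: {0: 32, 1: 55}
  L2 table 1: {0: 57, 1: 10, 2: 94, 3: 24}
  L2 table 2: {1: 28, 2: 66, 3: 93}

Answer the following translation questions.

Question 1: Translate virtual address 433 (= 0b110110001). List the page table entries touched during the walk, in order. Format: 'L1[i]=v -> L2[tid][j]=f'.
vaddr = 433 = 0b110110001
Split: l1_idx=3, l2_idx=1, offset=17

Answer: L1[3]=0 -> L2[0][1]=55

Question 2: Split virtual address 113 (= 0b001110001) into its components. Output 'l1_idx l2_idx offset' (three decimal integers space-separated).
Answer: 0 3 17

Derivation:
vaddr = 113 = 0b001110001
  top 2 bits -> l1_idx = 0
  next 2 bits -> l2_idx = 3
  bottom 5 bits -> offset = 17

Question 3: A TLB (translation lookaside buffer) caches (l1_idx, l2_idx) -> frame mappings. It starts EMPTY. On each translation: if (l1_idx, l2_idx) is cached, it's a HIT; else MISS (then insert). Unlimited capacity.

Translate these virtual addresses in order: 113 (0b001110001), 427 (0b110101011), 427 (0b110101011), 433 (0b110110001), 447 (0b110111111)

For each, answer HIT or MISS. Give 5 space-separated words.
vaddr=113: (0,3) not in TLB -> MISS, insert
vaddr=427: (3,1) not in TLB -> MISS, insert
vaddr=427: (3,1) in TLB -> HIT
vaddr=433: (3,1) in TLB -> HIT
vaddr=447: (3,1) in TLB -> HIT

Answer: MISS MISS HIT HIT HIT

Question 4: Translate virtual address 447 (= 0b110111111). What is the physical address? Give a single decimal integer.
vaddr = 447 = 0b110111111
Split: l1_idx=3, l2_idx=1, offset=31
L1[3] = 0
L2[0][1] = 55
paddr = 55 * 32 + 31 = 1791

Answer: 1791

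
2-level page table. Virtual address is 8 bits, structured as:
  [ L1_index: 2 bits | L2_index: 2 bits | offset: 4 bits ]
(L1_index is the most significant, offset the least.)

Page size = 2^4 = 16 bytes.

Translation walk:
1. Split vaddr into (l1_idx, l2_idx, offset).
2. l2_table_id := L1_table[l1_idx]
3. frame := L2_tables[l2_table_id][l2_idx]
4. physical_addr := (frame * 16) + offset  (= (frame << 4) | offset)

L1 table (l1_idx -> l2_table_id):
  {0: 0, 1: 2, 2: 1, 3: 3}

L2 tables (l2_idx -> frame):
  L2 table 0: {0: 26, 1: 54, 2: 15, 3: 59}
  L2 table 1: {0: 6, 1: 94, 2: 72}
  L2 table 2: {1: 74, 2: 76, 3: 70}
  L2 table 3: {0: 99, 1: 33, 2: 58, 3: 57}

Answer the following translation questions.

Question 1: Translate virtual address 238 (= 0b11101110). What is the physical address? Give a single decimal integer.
Answer: 942

Derivation:
vaddr = 238 = 0b11101110
Split: l1_idx=3, l2_idx=2, offset=14
L1[3] = 3
L2[3][2] = 58
paddr = 58 * 16 + 14 = 942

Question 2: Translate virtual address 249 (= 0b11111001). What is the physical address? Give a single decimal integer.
Answer: 921

Derivation:
vaddr = 249 = 0b11111001
Split: l1_idx=3, l2_idx=3, offset=9
L1[3] = 3
L2[3][3] = 57
paddr = 57 * 16 + 9 = 921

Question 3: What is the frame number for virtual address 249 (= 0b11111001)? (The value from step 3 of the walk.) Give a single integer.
Answer: 57

Derivation:
vaddr = 249: l1_idx=3, l2_idx=3
L1[3] = 3; L2[3][3] = 57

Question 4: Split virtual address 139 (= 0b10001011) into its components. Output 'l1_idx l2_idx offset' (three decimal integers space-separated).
vaddr = 139 = 0b10001011
  top 2 bits -> l1_idx = 2
  next 2 bits -> l2_idx = 0
  bottom 4 bits -> offset = 11

Answer: 2 0 11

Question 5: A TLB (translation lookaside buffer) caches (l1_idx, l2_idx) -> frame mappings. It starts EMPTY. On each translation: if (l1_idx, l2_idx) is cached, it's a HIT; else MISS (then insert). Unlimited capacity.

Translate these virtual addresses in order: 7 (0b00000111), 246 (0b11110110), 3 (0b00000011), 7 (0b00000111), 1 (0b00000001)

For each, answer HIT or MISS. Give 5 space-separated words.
vaddr=7: (0,0) not in TLB -> MISS, insert
vaddr=246: (3,3) not in TLB -> MISS, insert
vaddr=3: (0,0) in TLB -> HIT
vaddr=7: (0,0) in TLB -> HIT
vaddr=1: (0,0) in TLB -> HIT

Answer: MISS MISS HIT HIT HIT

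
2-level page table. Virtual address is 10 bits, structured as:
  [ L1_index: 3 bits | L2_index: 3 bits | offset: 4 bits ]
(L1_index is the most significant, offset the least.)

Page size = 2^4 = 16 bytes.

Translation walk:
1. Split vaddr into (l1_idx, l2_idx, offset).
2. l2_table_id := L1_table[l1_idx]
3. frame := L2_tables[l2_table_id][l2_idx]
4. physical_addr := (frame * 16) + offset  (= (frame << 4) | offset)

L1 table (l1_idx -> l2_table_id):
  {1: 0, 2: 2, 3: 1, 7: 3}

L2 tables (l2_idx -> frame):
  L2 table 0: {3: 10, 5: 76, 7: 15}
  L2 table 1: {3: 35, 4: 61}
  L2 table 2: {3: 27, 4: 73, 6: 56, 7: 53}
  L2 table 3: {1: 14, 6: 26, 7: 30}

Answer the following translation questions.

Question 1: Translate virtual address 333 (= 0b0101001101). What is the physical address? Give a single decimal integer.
Answer: 1181

Derivation:
vaddr = 333 = 0b0101001101
Split: l1_idx=2, l2_idx=4, offset=13
L1[2] = 2
L2[2][4] = 73
paddr = 73 * 16 + 13 = 1181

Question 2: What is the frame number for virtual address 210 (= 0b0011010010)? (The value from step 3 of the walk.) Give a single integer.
vaddr = 210: l1_idx=1, l2_idx=5
L1[1] = 0; L2[0][5] = 76

Answer: 76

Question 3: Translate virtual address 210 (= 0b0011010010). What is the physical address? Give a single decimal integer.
Answer: 1218

Derivation:
vaddr = 210 = 0b0011010010
Split: l1_idx=1, l2_idx=5, offset=2
L1[1] = 0
L2[0][5] = 76
paddr = 76 * 16 + 2 = 1218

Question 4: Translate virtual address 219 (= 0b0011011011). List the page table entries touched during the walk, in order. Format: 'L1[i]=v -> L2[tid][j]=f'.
Answer: L1[1]=0 -> L2[0][5]=76

Derivation:
vaddr = 219 = 0b0011011011
Split: l1_idx=1, l2_idx=5, offset=11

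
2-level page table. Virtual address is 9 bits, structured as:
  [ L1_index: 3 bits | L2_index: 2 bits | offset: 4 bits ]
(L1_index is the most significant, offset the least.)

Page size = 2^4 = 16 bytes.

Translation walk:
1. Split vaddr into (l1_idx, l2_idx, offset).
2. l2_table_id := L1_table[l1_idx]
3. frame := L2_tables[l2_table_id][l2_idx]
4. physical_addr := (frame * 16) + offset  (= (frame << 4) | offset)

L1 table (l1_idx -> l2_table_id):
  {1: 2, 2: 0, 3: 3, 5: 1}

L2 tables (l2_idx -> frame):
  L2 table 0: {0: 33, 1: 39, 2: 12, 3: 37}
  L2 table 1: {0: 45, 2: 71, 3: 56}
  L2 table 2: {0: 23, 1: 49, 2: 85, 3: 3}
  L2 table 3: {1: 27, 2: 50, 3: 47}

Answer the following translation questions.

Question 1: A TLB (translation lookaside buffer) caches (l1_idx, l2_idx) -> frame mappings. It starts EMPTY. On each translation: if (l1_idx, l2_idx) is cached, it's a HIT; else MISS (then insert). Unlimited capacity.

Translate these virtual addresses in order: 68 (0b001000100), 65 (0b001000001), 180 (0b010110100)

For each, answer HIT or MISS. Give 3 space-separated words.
Answer: MISS HIT MISS

Derivation:
vaddr=68: (1,0) not in TLB -> MISS, insert
vaddr=65: (1,0) in TLB -> HIT
vaddr=180: (2,3) not in TLB -> MISS, insert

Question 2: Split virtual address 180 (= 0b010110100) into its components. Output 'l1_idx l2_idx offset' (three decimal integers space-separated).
vaddr = 180 = 0b010110100
  top 3 bits -> l1_idx = 2
  next 2 bits -> l2_idx = 3
  bottom 4 bits -> offset = 4

Answer: 2 3 4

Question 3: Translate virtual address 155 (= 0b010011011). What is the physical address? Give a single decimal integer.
vaddr = 155 = 0b010011011
Split: l1_idx=2, l2_idx=1, offset=11
L1[2] = 0
L2[0][1] = 39
paddr = 39 * 16 + 11 = 635

Answer: 635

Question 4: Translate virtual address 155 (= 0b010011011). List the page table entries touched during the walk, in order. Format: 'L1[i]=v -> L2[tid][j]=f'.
vaddr = 155 = 0b010011011
Split: l1_idx=2, l2_idx=1, offset=11

Answer: L1[2]=0 -> L2[0][1]=39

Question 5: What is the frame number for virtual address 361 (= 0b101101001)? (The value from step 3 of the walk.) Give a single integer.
Answer: 71

Derivation:
vaddr = 361: l1_idx=5, l2_idx=2
L1[5] = 1; L2[1][2] = 71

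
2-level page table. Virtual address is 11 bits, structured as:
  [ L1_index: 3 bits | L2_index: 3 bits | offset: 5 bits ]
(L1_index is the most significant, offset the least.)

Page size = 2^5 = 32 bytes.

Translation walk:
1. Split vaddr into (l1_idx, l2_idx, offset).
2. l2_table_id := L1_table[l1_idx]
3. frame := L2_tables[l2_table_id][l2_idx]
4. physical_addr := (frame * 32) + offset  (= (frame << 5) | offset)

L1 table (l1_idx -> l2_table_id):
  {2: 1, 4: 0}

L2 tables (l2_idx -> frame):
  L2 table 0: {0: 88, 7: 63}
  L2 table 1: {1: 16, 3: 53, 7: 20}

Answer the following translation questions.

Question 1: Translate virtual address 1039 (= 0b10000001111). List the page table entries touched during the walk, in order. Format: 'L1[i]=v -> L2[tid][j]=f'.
vaddr = 1039 = 0b10000001111
Split: l1_idx=4, l2_idx=0, offset=15

Answer: L1[4]=0 -> L2[0][0]=88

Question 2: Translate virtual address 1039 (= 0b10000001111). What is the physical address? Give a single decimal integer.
vaddr = 1039 = 0b10000001111
Split: l1_idx=4, l2_idx=0, offset=15
L1[4] = 0
L2[0][0] = 88
paddr = 88 * 32 + 15 = 2831

Answer: 2831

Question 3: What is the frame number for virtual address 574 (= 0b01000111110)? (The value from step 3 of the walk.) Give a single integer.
vaddr = 574: l1_idx=2, l2_idx=1
L1[2] = 1; L2[1][1] = 16

Answer: 16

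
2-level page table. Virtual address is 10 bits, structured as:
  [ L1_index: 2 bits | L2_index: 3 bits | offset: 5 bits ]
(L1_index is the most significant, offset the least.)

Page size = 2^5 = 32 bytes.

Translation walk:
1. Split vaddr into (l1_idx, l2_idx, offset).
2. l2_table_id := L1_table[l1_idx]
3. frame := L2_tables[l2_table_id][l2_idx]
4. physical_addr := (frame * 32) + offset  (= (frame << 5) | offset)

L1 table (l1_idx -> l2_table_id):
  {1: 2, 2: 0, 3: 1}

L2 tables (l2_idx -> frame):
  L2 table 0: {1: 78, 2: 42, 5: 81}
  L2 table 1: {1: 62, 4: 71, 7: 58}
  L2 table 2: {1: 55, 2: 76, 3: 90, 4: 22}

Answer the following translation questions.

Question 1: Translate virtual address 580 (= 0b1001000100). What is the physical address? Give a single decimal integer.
vaddr = 580 = 0b1001000100
Split: l1_idx=2, l2_idx=2, offset=4
L1[2] = 0
L2[0][2] = 42
paddr = 42 * 32 + 4 = 1348

Answer: 1348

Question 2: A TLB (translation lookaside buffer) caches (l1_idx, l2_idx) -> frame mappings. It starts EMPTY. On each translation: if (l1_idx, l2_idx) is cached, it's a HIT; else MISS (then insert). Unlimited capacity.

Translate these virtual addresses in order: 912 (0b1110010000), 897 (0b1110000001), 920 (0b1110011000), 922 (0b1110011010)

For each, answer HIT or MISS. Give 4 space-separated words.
vaddr=912: (3,4) not in TLB -> MISS, insert
vaddr=897: (3,4) in TLB -> HIT
vaddr=920: (3,4) in TLB -> HIT
vaddr=922: (3,4) in TLB -> HIT

Answer: MISS HIT HIT HIT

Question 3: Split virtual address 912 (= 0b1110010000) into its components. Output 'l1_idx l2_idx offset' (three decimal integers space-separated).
Answer: 3 4 16

Derivation:
vaddr = 912 = 0b1110010000
  top 2 bits -> l1_idx = 3
  next 3 bits -> l2_idx = 4
  bottom 5 bits -> offset = 16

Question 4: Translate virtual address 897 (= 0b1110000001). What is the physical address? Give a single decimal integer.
Answer: 2273

Derivation:
vaddr = 897 = 0b1110000001
Split: l1_idx=3, l2_idx=4, offset=1
L1[3] = 1
L2[1][4] = 71
paddr = 71 * 32 + 1 = 2273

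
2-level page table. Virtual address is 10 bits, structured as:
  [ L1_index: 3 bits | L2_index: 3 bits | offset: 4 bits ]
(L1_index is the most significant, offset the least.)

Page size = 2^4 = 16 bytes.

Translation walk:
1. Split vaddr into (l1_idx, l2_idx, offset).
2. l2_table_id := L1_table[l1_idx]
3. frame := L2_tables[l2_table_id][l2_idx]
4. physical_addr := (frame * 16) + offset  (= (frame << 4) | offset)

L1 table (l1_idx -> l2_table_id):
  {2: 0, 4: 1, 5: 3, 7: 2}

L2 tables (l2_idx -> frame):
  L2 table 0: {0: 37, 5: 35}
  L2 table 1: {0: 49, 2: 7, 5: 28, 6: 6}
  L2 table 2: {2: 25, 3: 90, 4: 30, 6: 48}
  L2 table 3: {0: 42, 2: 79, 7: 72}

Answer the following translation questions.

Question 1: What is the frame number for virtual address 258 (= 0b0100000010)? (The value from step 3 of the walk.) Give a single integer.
Answer: 37

Derivation:
vaddr = 258: l1_idx=2, l2_idx=0
L1[2] = 0; L2[0][0] = 37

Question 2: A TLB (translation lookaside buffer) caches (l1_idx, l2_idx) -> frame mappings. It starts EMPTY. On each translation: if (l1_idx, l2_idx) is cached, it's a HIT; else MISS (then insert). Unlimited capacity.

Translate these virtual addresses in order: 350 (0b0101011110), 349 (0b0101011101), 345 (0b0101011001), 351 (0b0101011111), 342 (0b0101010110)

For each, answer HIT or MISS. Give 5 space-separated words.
Answer: MISS HIT HIT HIT HIT

Derivation:
vaddr=350: (2,5) not in TLB -> MISS, insert
vaddr=349: (2,5) in TLB -> HIT
vaddr=345: (2,5) in TLB -> HIT
vaddr=351: (2,5) in TLB -> HIT
vaddr=342: (2,5) in TLB -> HIT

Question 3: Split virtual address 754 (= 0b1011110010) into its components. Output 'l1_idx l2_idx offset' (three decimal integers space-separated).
Answer: 5 7 2

Derivation:
vaddr = 754 = 0b1011110010
  top 3 bits -> l1_idx = 5
  next 3 bits -> l2_idx = 7
  bottom 4 bits -> offset = 2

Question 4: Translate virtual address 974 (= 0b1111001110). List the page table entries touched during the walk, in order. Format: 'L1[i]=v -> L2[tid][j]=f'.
Answer: L1[7]=2 -> L2[2][4]=30

Derivation:
vaddr = 974 = 0b1111001110
Split: l1_idx=7, l2_idx=4, offset=14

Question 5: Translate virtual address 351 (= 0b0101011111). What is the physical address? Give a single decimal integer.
Answer: 575

Derivation:
vaddr = 351 = 0b0101011111
Split: l1_idx=2, l2_idx=5, offset=15
L1[2] = 0
L2[0][5] = 35
paddr = 35 * 16 + 15 = 575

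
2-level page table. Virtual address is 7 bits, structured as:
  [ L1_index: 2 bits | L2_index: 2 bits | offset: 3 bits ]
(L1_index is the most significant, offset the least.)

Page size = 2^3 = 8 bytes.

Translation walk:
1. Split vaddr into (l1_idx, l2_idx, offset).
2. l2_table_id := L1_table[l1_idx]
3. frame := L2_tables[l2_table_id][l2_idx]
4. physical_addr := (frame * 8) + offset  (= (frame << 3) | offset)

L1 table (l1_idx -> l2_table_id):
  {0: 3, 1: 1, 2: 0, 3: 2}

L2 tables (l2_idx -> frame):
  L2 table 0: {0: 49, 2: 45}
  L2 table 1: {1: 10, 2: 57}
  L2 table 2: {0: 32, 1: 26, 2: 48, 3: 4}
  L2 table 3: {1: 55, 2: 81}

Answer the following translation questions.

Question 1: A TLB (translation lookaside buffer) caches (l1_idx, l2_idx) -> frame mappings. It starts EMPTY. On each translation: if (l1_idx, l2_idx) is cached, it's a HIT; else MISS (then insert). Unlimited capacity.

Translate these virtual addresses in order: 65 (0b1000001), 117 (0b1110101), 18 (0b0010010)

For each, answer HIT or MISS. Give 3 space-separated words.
Answer: MISS MISS MISS

Derivation:
vaddr=65: (2,0) not in TLB -> MISS, insert
vaddr=117: (3,2) not in TLB -> MISS, insert
vaddr=18: (0,2) not in TLB -> MISS, insert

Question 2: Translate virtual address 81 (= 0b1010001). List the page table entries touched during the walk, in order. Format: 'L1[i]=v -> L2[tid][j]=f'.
vaddr = 81 = 0b1010001
Split: l1_idx=2, l2_idx=2, offset=1

Answer: L1[2]=0 -> L2[0][2]=45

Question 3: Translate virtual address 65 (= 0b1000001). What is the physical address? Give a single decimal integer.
Answer: 393

Derivation:
vaddr = 65 = 0b1000001
Split: l1_idx=2, l2_idx=0, offset=1
L1[2] = 0
L2[0][0] = 49
paddr = 49 * 8 + 1 = 393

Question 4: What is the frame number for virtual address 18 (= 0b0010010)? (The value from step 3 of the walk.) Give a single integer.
Answer: 81

Derivation:
vaddr = 18: l1_idx=0, l2_idx=2
L1[0] = 3; L2[3][2] = 81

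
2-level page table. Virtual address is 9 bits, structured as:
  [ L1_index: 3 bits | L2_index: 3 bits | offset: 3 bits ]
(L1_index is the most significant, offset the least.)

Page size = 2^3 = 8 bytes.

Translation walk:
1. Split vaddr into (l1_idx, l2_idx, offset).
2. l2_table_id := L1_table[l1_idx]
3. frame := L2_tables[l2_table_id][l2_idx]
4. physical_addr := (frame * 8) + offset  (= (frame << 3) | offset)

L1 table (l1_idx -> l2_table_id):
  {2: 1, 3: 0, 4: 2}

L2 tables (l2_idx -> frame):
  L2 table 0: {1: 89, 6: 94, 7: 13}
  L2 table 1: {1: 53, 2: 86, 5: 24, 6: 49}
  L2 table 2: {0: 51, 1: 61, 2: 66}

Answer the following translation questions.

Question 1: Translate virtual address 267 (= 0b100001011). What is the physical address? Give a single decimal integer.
vaddr = 267 = 0b100001011
Split: l1_idx=4, l2_idx=1, offset=3
L1[4] = 2
L2[2][1] = 61
paddr = 61 * 8 + 3 = 491

Answer: 491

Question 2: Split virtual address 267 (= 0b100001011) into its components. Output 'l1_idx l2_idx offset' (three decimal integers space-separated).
Answer: 4 1 3

Derivation:
vaddr = 267 = 0b100001011
  top 3 bits -> l1_idx = 4
  next 3 bits -> l2_idx = 1
  bottom 3 bits -> offset = 3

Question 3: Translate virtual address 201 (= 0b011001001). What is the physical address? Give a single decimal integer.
vaddr = 201 = 0b011001001
Split: l1_idx=3, l2_idx=1, offset=1
L1[3] = 0
L2[0][1] = 89
paddr = 89 * 8 + 1 = 713

Answer: 713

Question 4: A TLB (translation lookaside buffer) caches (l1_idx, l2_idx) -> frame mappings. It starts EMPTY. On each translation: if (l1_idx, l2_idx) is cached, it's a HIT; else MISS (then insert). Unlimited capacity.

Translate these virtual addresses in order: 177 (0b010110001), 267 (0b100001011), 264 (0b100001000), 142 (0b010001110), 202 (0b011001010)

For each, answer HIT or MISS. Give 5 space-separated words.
vaddr=177: (2,6) not in TLB -> MISS, insert
vaddr=267: (4,1) not in TLB -> MISS, insert
vaddr=264: (4,1) in TLB -> HIT
vaddr=142: (2,1) not in TLB -> MISS, insert
vaddr=202: (3,1) not in TLB -> MISS, insert

Answer: MISS MISS HIT MISS MISS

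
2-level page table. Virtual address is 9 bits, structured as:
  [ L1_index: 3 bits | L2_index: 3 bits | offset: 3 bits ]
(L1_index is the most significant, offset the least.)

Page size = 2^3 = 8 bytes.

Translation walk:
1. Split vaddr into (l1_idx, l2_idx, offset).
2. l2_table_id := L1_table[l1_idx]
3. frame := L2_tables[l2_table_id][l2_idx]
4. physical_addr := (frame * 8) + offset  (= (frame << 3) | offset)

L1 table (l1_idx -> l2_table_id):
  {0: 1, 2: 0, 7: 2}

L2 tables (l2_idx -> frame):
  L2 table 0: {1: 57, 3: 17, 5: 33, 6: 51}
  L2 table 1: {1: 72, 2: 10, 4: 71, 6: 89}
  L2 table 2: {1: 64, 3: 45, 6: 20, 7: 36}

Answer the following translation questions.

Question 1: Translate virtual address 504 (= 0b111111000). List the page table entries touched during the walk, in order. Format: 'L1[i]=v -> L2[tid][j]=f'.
vaddr = 504 = 0b111111000
Split: l1_idx=7, l2_idx=7, offset=0

Answer: L1[7]=2 -> L2[2][7]=36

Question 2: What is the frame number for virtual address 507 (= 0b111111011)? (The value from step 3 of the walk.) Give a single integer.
vaddr = 507: l1_idx=7, l2_idx=7
L1[7] = 2; L2[2][7] = 36

Answer: 36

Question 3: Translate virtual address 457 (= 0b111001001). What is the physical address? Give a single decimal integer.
Answer: 513

Derivation:
vaddr = 457 = 0b111001001
Split: l1_idx=7, l2_idx=1, offset=1
L1[7] = 2
L2[2][1] = 64
paddr = 64 * 8 + 1 = 513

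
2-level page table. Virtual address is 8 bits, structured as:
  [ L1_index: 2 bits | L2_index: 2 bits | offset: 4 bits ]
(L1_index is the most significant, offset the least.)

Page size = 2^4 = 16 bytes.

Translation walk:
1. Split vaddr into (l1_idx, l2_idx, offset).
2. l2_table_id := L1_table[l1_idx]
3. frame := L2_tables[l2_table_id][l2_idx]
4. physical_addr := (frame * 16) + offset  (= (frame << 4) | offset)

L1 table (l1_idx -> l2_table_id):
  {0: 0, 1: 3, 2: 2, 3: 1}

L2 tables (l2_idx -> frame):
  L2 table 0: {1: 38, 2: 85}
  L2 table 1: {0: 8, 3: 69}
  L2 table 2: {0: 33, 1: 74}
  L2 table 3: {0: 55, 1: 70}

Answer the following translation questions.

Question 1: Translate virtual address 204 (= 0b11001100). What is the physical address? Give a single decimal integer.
vaddr = 204 = 0b11001100
Split: l1_idx=3, l2_idx=0, offset=12
L1[3] = 1
L2[1][0] = 8
paddr = 8 * 16 + 12 = 140

Answer: 140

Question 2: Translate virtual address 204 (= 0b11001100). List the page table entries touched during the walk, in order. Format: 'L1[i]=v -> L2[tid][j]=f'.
vaddr = 204 = 0b11001100
Split: l1_idx=3, l2_idx=0, offset=12

Answer: L1[3]=1 -> L2[1][0]=8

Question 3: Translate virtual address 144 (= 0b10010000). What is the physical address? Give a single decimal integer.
Answer: 1184

Derivation:
vaddr = 144 = 0b10010000
Split: l1_idx=2, l2_idx=1, offset=0
L1[2] = 2
L2[2][1] = 74
paddr = 74 * 16 + 0 = 1184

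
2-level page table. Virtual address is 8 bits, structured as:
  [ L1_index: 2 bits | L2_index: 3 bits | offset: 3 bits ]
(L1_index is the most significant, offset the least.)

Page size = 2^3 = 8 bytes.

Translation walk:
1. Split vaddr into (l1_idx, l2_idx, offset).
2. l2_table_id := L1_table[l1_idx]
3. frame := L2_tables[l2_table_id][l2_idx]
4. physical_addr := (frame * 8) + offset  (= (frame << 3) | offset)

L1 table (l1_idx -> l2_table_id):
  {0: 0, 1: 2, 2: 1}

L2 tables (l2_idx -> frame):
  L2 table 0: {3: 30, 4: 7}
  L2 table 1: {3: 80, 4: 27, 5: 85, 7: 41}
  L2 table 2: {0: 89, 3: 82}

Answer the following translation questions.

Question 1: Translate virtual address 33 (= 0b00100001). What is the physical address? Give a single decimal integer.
vaddr = 33 = 0b00100001
Split: l1_idx=0, l2_idx=4, offset=1
L1[0] = 0
L2[0][4] = 7
paddr = 7 * 8 + 1 = 57

Answer: 57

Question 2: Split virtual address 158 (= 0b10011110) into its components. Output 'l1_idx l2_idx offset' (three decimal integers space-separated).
Answer: 2 3 6

Derivation:
vaddr = 158 = 0b10011110
  top 2 bits -> l1_idx = 2
  next 3 bits -> l2_idx = 3
  bottom 3 bits -> offset = 6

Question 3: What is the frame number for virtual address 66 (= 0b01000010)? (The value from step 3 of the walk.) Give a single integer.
vaddr = 66: l1_idx=1, l2_idx=0
L1[1] = 2; L2[2][0] = 89

Answer: 89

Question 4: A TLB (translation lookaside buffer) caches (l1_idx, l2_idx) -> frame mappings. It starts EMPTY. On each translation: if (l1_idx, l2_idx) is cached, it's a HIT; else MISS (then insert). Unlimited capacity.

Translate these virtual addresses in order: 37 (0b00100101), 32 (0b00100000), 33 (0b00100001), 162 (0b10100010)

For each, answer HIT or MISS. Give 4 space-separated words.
vaddr=37: (0,4) not in TLB -> MISS, insert
vaddr=32: (0,4) in TLB -> HIT
vaddr=33: (0,4) in TLB -> HIT
vaddr=162: (2,4) not in TLB -> MISS, insert

Answer: MISS HIT HIT MISS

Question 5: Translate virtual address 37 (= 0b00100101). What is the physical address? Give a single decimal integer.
Answer: 61

Derivation:
vaddr = 37 = 0b00100101
Split: l1_idx=0, l2_idx=4, offset=5
L1[0] = 0
L2[0][4] = 7
paddr = 7 * 8 + 5 = 61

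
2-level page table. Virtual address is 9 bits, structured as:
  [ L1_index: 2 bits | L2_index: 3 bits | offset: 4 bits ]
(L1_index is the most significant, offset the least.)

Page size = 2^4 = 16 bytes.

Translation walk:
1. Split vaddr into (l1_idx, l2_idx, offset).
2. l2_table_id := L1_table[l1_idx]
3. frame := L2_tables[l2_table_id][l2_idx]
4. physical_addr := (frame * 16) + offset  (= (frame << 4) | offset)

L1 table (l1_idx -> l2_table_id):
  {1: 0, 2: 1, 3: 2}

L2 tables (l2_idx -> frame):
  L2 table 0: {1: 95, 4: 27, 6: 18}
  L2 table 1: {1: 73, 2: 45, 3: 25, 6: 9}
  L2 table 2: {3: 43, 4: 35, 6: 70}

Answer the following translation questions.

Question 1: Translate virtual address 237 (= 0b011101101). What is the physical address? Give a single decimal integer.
Answer: 301

Derivation:
vaddr = 237 = 0b011101101
Split: l1_idx=1, l2_idx=6, offset=13
L1[1] = 0
L2[0][6] = 18
paddr = 18 * 16 + 13 = 301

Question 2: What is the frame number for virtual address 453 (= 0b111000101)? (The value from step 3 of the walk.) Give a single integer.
Answer: 35

Derivation:
vaddr = 453: l1_idx=3, l2_idx=4
L1[3] = 2; L2[2][4] = 35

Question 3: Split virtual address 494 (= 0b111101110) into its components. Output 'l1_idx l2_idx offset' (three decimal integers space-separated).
Answer: 3 6 14

Derivation:
vaddr = 494 = 0b111101110
  top 2 bits -> l1_idx = 3
  next 3 bits -> l2_idx = 6
  bottom 4 bits -> offset = 14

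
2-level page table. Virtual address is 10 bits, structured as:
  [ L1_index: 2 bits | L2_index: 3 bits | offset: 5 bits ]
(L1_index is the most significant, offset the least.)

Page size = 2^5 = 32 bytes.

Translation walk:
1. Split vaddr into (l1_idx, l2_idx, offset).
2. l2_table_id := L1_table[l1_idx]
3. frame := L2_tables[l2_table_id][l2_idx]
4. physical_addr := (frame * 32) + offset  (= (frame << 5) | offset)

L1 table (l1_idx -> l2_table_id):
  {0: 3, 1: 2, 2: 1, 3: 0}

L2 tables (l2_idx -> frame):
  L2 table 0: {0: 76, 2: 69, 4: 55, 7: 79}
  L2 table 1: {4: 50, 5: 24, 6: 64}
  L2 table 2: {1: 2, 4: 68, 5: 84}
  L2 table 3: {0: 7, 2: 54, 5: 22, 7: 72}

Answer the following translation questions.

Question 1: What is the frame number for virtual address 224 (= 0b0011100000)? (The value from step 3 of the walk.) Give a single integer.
Answer: 72

Derivation:
vaddr = 224: l1_idx=0, l2_idx=7
L1[0] = 3; L2[3][7] = 72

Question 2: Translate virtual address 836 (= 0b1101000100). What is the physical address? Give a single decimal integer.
Answer: 2212

Derivation:
vaddr = 836 = 0b1101000100
Split: l1_idx=3, l2_idx=2, offset=4
L1[3] = 0
L2[0][2] = 69
paddr = 69 * 32 + 4 = 2212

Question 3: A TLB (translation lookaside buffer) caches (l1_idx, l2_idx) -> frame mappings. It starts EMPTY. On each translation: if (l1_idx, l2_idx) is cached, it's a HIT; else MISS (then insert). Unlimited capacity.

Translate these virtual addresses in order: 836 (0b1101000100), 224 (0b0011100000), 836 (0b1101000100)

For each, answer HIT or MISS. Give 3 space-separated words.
vaddr=836: (3,2) not in TLB -> MISS, insert
vaddr=224: (0,7) not in TLB -> MISS, insert
vaddr=836: (3,2) in TLB -> HIT

Answer: MISS MISS HIT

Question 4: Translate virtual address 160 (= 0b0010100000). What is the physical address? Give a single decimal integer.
vaddr = 160 = 0b0010100000
Split: l1_idx=0, l2_idx=5, offset=0
L1[0] = 3
L2[3][5] = 22
paddr = 22 * 32 + 0 = 704

Answer: 704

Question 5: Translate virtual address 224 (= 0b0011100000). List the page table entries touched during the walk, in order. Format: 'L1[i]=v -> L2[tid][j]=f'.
vaddr = 224 = 0b0011100000
Split: l1_idx=0, l2_idx=7, offset=0

Answer: L1[0]=3 -> L2[3][7]=72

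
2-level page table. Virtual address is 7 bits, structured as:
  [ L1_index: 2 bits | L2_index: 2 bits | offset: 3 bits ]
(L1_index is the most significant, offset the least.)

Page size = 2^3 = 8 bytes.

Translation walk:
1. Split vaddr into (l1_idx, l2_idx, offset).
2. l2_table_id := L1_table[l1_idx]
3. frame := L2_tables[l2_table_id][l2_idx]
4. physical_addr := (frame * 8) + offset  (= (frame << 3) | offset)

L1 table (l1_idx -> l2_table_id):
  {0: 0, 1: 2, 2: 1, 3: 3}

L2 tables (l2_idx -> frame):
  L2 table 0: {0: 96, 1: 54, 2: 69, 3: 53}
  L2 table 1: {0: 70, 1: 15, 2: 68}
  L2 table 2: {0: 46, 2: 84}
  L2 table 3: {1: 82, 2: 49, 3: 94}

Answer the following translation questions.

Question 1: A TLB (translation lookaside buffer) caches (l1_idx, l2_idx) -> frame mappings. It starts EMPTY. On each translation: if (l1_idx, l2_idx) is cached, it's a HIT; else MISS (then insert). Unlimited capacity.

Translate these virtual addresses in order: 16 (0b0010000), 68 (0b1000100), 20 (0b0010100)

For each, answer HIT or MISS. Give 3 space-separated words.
vaddr=16: (0,2) not in TLB -> MISS, insert
vaddr=68: (2,0) not in TLB -> MISS, insert
vaddr=20: (0,2) in TLB -> HIT

Answer: MISS MISS HIT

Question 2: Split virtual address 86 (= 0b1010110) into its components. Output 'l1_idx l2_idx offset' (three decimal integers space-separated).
vaddr = 86 = 0b1010110
  top 2 bits -> l1_idx = 2
  next 2 bits -> l2_idx = 2
  bottom 3 bits -> offset = 6

Answer: 2 2 6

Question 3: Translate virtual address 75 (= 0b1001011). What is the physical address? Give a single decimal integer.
Answer: 123

Derivation:
vaddr = 75 = 0b1001011
Split: l1_idx=2, l2_idx=1, offset=3
L1[2] = 1
L2[1][1] = 15
paddr = 15 * 8 + 3 = 123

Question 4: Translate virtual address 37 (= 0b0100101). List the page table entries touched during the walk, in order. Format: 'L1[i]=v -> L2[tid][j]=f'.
vaddr = 37 = 0b0100101
Split: l1_idx=1, l2_idx=0, offset=5

Answer: L1[1]=2 -> L2[2][0]=46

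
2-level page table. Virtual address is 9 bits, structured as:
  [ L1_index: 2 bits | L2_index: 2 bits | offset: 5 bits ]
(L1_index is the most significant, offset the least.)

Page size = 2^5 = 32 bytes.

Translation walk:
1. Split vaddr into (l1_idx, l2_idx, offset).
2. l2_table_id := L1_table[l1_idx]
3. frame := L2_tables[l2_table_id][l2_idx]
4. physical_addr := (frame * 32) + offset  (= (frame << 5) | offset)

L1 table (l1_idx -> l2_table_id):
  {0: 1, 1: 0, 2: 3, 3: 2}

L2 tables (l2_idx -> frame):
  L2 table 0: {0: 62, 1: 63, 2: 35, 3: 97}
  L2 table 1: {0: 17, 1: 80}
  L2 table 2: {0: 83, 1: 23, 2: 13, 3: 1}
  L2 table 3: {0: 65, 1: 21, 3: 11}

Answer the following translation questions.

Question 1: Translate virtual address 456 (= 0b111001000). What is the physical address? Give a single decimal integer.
vaddr = 456 = 0b111001000
Split: l1_idx=3, l2_idx=2, offset=8
L1[3] = 2
L2[2][2] = 13
paddr = 13 * 32 + 8 = 424

Answer: 424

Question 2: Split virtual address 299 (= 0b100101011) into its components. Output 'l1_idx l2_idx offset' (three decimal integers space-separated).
vaddr = 299 = 0b100101011
  top 2 bits -> l1_idx = 2
  next 2 bits -> l2_idx = 1
  bottom 5 bits -> offset = 11

Answer: 2 1 11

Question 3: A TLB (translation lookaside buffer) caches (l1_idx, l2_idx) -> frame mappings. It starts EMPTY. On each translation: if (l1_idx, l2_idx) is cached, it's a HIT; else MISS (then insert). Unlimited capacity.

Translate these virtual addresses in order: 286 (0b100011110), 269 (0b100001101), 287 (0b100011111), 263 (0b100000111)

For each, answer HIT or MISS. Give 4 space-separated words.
Answer: MISS HIT HIT HIT

Derivation:
vaddr=286: (2,0) not in TLB -> MISS, insert
vaddr=269: (2,0) in TLB -> HIT
vaddr=287: (2,0) in TLB -> HIT
vaddr=263: (2,0) in TLB -> HIT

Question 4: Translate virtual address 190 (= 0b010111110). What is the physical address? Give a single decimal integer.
vaddr = 190 = 0b010111110
Split: l1_idx=1, l2_idx=1, offset=30
L1[1] = 0
L2[0][1] = 63
paddr = 63 * 32 + 30 = 2046

Answer: 2046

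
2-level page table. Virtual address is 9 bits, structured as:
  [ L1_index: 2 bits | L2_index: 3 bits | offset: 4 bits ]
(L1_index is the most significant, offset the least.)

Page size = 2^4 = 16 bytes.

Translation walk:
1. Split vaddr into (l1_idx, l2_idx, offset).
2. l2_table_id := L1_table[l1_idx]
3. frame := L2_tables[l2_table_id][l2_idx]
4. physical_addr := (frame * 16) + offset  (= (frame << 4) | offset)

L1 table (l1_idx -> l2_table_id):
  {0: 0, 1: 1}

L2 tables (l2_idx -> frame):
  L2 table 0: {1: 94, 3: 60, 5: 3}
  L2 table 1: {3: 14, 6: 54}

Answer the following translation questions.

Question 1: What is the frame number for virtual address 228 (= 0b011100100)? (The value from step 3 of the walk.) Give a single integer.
vaddr = 228: l1_idx=1, l2_idx=6
L1[1] = 1; L2[1][6] = 54

Answer: 54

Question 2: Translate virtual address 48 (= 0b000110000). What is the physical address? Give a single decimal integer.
Answer: 960

Derivation:
vaddr = 48 = 0b000110000
Split: l1_idx=0, l2_idx=3, offset=0
L1[0] = 0
L2[0][3] = 60
paddr = 60 * 16 + 0 = 960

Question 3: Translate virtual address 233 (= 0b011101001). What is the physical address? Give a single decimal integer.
Answer: 873

Derivation:
vaddr = 233 = 0b011101001
Split: l1_idx=1, l2_idx=6, offset=9
L1[1] = 1
L2[1][6] = 54
paddr = 54 * 16 + 9 = 873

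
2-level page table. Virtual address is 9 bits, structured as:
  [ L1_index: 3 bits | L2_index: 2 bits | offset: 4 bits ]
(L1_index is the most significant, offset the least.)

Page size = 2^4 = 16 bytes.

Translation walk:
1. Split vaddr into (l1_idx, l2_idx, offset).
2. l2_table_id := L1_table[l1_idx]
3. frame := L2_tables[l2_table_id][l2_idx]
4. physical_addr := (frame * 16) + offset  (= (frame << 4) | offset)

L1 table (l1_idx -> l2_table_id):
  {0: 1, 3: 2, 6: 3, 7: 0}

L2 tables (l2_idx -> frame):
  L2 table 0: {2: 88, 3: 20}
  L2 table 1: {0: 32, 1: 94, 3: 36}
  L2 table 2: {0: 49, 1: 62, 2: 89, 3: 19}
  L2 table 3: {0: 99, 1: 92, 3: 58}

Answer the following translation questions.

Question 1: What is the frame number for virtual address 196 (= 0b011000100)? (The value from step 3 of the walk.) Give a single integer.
Answer: 49

Derivation:
vaddr = 196: l1_idx=3, l2_idx=0
L1[3] = 2; L2[2][0] = 49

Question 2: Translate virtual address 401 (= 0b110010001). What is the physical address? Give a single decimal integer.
vaddr = 401 = 0b110010001
Split: l1_idx=6, l2_idx=1, offset=1
L1[6] = 3
L2[3][1] = 92
paddr = 92 * 16 + 1 = 1473

Answer: 1473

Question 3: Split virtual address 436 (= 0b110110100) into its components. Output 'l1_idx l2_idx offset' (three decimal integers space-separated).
vaddr = 436 = 0b110110100
  top 3 bits -> l1_idx = 6
  next 2 bits -> l2_idx = 3
  bottom 4 bits -> offset = 4

Answer: 6 3 4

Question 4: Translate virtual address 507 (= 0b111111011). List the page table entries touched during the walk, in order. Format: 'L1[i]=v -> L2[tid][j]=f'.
vaddr = 507 = 0b111111011
Split: l1_idx=7, l2_idx=3, offset=11

Answer: L1[7]=0 -> L2[0][3]=20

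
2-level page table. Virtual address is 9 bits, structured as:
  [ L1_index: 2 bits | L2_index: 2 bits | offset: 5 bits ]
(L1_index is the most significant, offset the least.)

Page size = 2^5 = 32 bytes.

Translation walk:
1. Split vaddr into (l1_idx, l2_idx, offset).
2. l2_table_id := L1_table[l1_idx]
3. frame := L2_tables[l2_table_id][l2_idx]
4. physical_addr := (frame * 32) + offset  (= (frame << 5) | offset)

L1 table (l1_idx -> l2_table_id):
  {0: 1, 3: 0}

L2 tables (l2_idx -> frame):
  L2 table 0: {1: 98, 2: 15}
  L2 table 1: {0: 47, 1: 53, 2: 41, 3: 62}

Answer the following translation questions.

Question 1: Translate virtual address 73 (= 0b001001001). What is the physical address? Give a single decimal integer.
vaddr = 73 = 0b001001001
Split: l1_idx=0, l2_idx=2, offset=9
L1[0] = 1
L2[1][2] = 41
paddr = 41 * 32 + 9 = 1321

Answer: 1321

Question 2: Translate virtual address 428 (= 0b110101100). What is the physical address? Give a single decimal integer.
Answer: 3148

Derivation:
vaddr = 428 = 0b110101100
Split: l1_idx=3, l2_idx=1, offset=12
L1[3] = 0
L2[0][1] = 98
paddr = 98 * 32 + 12 = 3148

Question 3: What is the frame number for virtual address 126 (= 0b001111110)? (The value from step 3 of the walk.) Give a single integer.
Answer: 62

Derivation:
vaddr = 126: l1_idx=0, l2_idx=3
L1[0] = 1; L2[1][3] = 62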